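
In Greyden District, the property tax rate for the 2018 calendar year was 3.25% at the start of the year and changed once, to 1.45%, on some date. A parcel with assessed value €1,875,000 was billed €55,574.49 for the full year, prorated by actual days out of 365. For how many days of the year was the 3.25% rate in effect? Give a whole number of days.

Let d = days at the first rate; then 365 − d days at the second rate.
€1,875,000 × [3.25%·d + 1.45%·(365−d)] / 365 = €55,574.49
Solving gives d = 307, so the new rate took effect on November 4, 2018.

307 days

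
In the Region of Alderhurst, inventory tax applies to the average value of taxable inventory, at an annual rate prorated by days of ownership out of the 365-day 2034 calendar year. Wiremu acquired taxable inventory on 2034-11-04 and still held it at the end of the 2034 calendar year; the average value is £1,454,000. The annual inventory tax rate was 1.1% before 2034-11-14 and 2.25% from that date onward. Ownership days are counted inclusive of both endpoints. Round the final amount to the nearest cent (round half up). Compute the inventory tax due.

£4,740.44

2034-11-04 to 2034-11-13: 10 days at 1.1% → £1,454,000 × 1.1% × 10/365 = £438.1918
2034-11-14 to 2034-12-31: 48 days at 2.25% → £1,454,000 × 2.25% × 48/365 = £4,302.2466
Total = £4,740.4384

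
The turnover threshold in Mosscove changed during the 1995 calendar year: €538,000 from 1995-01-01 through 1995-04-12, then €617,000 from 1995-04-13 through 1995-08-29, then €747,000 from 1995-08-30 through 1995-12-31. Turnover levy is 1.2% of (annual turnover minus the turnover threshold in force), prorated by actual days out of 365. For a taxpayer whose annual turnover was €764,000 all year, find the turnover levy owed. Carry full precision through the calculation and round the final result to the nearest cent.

€1,498.95

1995-01-01 to 1995-04-12: 102 days, exemption €538,000 → (€764,000 − €538,000) × 1.2% × 102/365 = €757.8740
1995-04-13 to 1995-08-29: 139 days, exemption €617,000 → (€764,000 − €617,000) × 1.2% × 139/365 = €671.7699
1995-08-30 to 1995-12-31: 124 days, exemption €747,000 → (€764,000 − €747,000) × 1.2% × 124/365 = €69.3041
Total = €1,498.9479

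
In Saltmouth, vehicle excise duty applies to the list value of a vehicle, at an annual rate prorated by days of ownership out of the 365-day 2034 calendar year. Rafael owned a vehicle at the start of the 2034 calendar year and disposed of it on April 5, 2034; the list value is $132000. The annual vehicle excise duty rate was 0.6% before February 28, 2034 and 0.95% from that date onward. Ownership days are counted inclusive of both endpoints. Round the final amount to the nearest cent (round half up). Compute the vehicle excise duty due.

January 1 – February 27, 2034: 58 days at 0.6% → $132000 × 0.6% × 58/365 = $125.8521
February 28 – April 5, 2034: 37 days at 0.95% → $132000 × 0.95% × 37/365 = $127.1178
Total = $252.9699

$252.97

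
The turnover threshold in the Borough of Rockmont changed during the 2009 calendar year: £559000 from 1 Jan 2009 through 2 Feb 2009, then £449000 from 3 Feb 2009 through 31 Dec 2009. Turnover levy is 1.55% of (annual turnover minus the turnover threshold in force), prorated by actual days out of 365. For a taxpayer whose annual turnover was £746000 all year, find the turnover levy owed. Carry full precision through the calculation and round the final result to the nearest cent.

£4449.35

1 Jan – 2 Feb 2009: 33 days, exemption £559000 → (£746000 − £559000) × 1.55% × 33/365 = £262.0562
3 Feb – 31 Dec 2009: 332 days, exemption £449000 → (£746000 − £449000) × 1.55% × 332/365 = £4187.2932
Total = £4449.3493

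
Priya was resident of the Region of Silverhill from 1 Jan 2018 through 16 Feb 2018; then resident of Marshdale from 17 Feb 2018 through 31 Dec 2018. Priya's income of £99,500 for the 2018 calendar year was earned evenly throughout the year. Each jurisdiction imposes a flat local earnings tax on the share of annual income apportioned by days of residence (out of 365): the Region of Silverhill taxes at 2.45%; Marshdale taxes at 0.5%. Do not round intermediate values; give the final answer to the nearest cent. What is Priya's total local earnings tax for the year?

£747.34

The Region of Silverhill, 1 Jan – 16 Feb 2018: 47 days → £99,500 × 2.45% × 47/365 = £313.9021
Marshdale, 17 Feb – 31 Dec 2018: 318 days → £99,500 × 0.5% × 318/365 = £433.4384
Total = £747.3404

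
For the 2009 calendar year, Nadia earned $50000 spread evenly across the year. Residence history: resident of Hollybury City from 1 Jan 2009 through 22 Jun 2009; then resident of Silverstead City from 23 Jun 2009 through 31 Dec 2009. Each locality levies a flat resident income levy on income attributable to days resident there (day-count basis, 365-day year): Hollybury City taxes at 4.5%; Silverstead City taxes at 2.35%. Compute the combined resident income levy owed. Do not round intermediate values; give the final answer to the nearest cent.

$1684.52

Hollybury City, 1 Jan – 22 Jun 2009: 173 days → $50000 × 4.5% × 173/365 = $1066.4384
Silverstead City, 23 Jun – 31 Dec 2009: 192 days → $50000 × 2.35% × 192/365 = $618.0822
Total = $1684.5205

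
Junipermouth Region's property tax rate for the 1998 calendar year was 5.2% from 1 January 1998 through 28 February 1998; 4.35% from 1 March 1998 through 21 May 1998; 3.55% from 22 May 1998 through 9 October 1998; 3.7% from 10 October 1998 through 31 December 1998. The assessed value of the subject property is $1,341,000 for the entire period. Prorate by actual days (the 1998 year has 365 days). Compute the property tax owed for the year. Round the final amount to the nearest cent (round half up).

1 January – 28 February 1998: 59 days at 5.2% → $1,341,000 × 5.2% × 59/365 = $11,271.7479
1 March – 21 May 1998: 82 days at 4.35% → $1,341,000 × 4.35% × 82/365 = $13,105.0603
22 May – 9 October 1998: 141 days at 3.55% → $1,341,000 × 3.55% × 141/365 = $18,390.0699
10 October – 31 December 1998: 83 days at 3.7% → $1,341,000 × 3.7% × 83/365 = $11,282.7699
Total = $54,049.6479

$54,049.65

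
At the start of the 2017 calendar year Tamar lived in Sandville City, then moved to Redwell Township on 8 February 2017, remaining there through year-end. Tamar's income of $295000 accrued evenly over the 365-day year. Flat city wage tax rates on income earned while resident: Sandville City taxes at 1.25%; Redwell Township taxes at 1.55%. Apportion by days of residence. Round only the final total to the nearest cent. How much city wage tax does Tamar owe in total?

Sandville City, 1 January – 7 February 2017: 38 days → $295000 × 1.25% × 38/365 = $383.9041
Redwell Township, 8 February – 31 December 2017: 327 days → $295000 × 1.55% × 327/365 = $4096.4589
Total = $4480.3630

$4480.36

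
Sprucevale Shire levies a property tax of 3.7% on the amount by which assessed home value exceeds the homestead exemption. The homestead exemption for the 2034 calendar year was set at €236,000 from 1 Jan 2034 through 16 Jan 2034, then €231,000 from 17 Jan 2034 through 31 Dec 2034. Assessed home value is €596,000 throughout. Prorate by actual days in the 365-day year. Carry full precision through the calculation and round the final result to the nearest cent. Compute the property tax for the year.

1 Jan – 16 Jan 2034: 16 days, exemption €236,000 → (€596,000 − €236,000) × 3.7% × 16/365 = €583.8904
17 Jan – 31 Dec 2034: 349 days, exemption €231,000 → (€596,000 − €231,000) × 3.7% × 349/365 = €12,913.0000
Total = €13,496.8904

€13,496.89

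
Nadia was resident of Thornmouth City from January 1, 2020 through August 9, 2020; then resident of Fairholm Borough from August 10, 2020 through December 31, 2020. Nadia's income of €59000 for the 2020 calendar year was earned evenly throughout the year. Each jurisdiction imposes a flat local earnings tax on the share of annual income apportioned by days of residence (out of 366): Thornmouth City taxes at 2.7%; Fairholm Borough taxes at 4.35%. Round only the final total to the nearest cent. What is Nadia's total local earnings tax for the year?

€1976.02

Thornmouth City, January 1 – August 9, 2020: 222 days → €59000 × 2.7% × 222/366 = €966.2459
Fairholm Borough, August 10 – December 31, 2020: 144 days → €59000 × 4.35% × 144/366 = €1009.7705
Total = €1976.0164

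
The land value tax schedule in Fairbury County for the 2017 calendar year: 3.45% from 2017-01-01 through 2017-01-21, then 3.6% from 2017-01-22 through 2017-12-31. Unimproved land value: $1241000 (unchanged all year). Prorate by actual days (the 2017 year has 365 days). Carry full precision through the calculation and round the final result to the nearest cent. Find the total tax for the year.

2017-01-01 to 2017-01-21: 21 days at 3.45% → $1241000 × 3.45% × 21/365 = $2463.3000
2017-01-22 to 2017-12-31: 344 days at 3.6% → $1241000 × 3.6% × 344/365 = $42105.6000
Total = $44568.9000

$44568.90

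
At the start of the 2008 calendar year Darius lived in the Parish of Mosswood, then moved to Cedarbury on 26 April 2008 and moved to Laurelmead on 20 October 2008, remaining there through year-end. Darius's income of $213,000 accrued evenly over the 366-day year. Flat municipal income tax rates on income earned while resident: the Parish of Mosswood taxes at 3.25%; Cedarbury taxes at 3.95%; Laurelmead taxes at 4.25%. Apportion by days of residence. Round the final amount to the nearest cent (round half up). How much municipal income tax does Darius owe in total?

$8,068.39

The Parish of Mosswood, 1 January – 25 April 2008: 116 days → $213,000 × 3.25% × 116/366 = $2,194.0164
Cedarbury, 26 April – 19 October 2008: 177 days → $213,000 × 3.95% × 177/366 = $4,068.8238
Laurelmead, 20 October – 31 December 2008: 73 days → $213,000 × 4.25% × 73/366 = $1,805.5533
Total = $8,068.3934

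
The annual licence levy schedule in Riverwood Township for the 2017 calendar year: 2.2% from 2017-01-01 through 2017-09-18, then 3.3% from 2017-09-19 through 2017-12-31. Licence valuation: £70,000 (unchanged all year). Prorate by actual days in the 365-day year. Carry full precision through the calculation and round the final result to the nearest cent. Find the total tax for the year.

£1,759.40

2017-01-01 to 2017-09-18: 261 days at 2.2% → £70,000 × 2.2% × 261/365 = £1,101.2055
2017-09-19 to 2017-12-31: 104 days at 3.3% → £70,000 × 3.3% × 104/365 = £658.1918
Total = £1,759.3973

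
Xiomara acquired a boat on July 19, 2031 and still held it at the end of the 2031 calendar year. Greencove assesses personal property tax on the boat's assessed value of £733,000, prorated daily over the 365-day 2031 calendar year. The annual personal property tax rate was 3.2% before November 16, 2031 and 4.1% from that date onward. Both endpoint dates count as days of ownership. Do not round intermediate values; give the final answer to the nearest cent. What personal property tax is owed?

£11,499.06

July 19 – November 15, 2031: 120 days at 3.2% → £733,000 × 3.2% × 120/365 = £7,711.5616
November 16 – December 31, 2031: 46 days at 4.1% → £733,000 × 4.1% × 46/365 = £3,787.5014
Total = £11,499.0630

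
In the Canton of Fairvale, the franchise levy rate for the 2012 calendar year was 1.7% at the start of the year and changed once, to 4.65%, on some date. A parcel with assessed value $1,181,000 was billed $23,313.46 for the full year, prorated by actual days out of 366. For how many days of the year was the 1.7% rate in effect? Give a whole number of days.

Let d = days at the first rate; then 366 − d days at the second rate.
$1,181,000 × [1.7%·d + 4.65%·(366−d)] / 366 = $23,313.46
Solving gives d = 332, so the new rate took effect on 28 Nov 2012.

332 days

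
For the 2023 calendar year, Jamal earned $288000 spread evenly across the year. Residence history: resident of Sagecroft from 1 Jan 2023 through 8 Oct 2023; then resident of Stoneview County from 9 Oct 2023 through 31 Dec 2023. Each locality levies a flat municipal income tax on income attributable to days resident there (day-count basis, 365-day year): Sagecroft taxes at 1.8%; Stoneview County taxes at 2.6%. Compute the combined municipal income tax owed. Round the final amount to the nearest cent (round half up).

Sagecroft, 1 Jan – 8 Oct 2023: 281 days → $288000 × 1.8% × 281/365 = $3990.9699
Stoneview County, 9 Oct – 31 Dec 2023: 84 days → $288000 × 2.6% × 84/365 = $1723.2658
Total = $5714.2356

$5714.24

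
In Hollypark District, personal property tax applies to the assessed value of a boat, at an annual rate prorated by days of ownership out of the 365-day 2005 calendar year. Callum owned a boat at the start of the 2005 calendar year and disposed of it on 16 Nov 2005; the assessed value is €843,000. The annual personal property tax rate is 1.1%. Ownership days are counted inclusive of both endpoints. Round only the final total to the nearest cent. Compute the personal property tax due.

€8,129.75

Days held (1 Jan – 16 Nov 2005): 320 out of 365
Tax = €843,000 × 1.1% × 320/365 = €8,129.7534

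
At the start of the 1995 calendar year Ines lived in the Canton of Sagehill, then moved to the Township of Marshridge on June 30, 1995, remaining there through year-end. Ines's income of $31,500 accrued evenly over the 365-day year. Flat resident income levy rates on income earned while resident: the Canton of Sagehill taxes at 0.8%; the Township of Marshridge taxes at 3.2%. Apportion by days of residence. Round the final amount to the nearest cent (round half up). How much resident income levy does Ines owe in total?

The Canton of Sagehill, January 1 – June 29, 1995: 180 days → $31,500 × 0.8% × 180/365 = $124.2740
The Township of Marshridge, June 30 – December 31, 1995: 185 days → $31,500 × 3.2% × 185/365 = $510.9041
Total = $635.1781

$635.18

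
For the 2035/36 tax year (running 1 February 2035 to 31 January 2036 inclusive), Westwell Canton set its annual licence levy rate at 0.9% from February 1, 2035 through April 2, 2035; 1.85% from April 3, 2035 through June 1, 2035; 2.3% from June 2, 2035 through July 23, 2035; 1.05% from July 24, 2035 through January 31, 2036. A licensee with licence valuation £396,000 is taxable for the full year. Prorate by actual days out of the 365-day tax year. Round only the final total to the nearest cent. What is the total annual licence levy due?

February 1 – April 2, 2035: 61 days at 0.9% → £396,000 × 0.9% × 61/365 = £595.6274
April 3 – June 1, 2035: 60 days at 1.85% → £396,000 × 1.85% × 60/365 = £1,204.2740
June 2 – July 23, 2035: 52 days at 2.3% → £396,000 × 2.3% × 52/365 = £1,297.5781
July 24, 2035 – January 31, 2036: 192 days at 1.05% → £396,000 × 1.05% × 192/365 = £2,187.2219
Total = £5,284.7014

£5,284.70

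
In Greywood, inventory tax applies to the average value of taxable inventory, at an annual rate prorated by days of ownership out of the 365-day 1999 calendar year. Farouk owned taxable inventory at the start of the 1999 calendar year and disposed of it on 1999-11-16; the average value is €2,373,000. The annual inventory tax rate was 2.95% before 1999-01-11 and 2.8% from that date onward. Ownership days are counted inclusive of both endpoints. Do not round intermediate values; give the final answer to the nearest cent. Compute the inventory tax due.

1999-01-01 to 1999-01-10: 10 days at 2.95% → €2,373,000 × 2.95% × 10/365 = €1,917.9041
1999-01-11 to 1999-11-16: 310 days at 2.8% → €2,373,000 × 2.8% × 310/365 = €56,431.8904
Total = €58,349.7945

€58,349.79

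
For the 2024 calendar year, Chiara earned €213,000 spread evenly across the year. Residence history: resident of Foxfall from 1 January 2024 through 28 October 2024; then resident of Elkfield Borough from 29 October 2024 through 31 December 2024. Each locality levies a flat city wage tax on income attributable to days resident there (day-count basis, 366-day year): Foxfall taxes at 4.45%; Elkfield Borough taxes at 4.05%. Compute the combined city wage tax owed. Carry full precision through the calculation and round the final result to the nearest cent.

€9,329.52

Foxfall, 1 January – 28 October 2024: 302 days → €213,000 × 4.45% × 302/366 = €7,821.0574
Elkfield Borough, 29 October – 31 December 2024: 64 days → €213,000 × 4.05% × 64/366 = €1,508.4590
Total = €9,329.5164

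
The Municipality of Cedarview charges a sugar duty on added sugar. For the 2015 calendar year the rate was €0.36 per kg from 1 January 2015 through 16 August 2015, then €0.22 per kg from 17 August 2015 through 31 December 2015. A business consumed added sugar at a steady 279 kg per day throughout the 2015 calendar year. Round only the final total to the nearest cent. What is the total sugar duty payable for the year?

1 January – 16 August 2015: 228 days × 279 kg/day = 63,612 kg at €0.36/kg → €22,900.32
17 August – 31 December 2015: 137 days × 279 kg/day = 38,223 kg at €0.22/kg → €8,409.06

€31,309.38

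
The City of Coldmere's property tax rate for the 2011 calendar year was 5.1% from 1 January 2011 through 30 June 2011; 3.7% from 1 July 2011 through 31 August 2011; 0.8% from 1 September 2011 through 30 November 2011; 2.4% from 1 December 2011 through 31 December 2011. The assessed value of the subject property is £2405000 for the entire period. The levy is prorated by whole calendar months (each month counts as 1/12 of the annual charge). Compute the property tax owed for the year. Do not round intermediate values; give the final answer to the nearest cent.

1 January – 30 June 2011: 6 months at 5.1% → £2405000 × 5.1% × 6/12 = £61327.5000
1 July – 31 August 2011: 2 months at 3.7% → £2405000 × 3.7% × 2/12 = £14830.8333
1 September – 30 November 2011: 3 months at 0.8% → £2405000 × 0.8% × 3/12 = £4810.0000
1 December – 31 December 2011: 1 month at 2.4% → £2405000 × 2.4% × 1/12 = £4810.0000
Total = £85778.3333

£85778.33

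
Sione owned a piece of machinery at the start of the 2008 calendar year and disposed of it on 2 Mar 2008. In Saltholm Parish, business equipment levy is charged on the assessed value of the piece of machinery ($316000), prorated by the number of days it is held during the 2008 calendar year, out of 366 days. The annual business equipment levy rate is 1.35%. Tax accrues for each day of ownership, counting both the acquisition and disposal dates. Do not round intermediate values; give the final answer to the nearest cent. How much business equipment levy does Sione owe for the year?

Days held (1 Jan – 2 Mar 2008): 62 out of 366
Tax = $316000 × 1.35% × 62/366 = $722.6557

$722.66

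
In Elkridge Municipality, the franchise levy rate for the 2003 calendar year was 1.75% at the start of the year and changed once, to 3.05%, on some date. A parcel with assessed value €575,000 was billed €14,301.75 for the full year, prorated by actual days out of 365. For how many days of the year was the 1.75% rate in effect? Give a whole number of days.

Let d = days at the first rate; then 365 − d days at the second rate.
€575,000 × [1.75%·d + 3.05%·(365−d)] / 365 = €14,301.75
Solving gives d = 158, so the new rate took effect on 8 Jun 2003.

158 days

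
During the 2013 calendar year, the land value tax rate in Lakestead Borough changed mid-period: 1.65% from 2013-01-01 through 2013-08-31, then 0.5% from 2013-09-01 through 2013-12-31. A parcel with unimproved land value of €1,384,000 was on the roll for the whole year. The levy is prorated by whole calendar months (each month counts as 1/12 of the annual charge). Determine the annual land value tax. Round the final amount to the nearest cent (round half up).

2013-01-01 to 2013-08-31: 8 months at 1.65% → €1,384,000 × 1.65% × 8/12 = €15,224.0000
2013-09-01 to 2013-12-31: 4 months at 0.5% → €1,384,000 × 0.5% × 4/12 = €2,306.6667
Total = €17,530.6667

€17,530.67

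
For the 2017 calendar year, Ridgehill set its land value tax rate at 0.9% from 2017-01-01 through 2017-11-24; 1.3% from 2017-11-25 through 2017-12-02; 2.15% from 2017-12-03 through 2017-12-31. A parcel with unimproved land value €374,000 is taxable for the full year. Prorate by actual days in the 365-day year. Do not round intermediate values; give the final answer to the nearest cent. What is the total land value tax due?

2017-01-01 to 2017-11-24: 328 days at 0.9% → €374,000 × 0.9% × 328/365 = €3,024.7890
2017-11-25 to 2017-12-02: 8 days at 1.3% → €374,000 × 1.3% × 8/365 = €106.5644
2017-12-03 to 2017-12-31: 29 days at 2.15% → €374,000 × 2.15% × 29/365 = €638.8740
Total = €3,770.2274

€3,770.23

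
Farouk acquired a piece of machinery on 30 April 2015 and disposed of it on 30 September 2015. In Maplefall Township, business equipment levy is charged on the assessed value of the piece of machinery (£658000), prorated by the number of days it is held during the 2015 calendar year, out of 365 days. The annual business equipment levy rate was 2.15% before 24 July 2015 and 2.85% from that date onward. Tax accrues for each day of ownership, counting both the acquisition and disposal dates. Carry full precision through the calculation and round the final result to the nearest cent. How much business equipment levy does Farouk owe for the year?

£6839.59

30 April – 23 July 2015: 85 days at 2.15% → £658000 × 2.15% × 85/365 = £3294.5068
24 July – 30 September 2015: 69 days at 2.85% → £658000 × 2.85% × 69/365 = £3545.0877
Total = £6839.5945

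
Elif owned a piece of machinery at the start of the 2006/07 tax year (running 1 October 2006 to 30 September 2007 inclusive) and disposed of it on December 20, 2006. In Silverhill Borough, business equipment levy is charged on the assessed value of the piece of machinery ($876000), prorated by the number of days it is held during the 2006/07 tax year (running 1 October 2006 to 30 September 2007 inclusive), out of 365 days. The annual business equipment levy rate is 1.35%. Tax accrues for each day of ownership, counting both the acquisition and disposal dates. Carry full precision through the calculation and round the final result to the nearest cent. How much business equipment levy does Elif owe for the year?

Days held (October 1 – December 20, 2006): 81 out of 365
Tax = $876000 × 1.35% × 81/365 = $2624.4000

$2624.40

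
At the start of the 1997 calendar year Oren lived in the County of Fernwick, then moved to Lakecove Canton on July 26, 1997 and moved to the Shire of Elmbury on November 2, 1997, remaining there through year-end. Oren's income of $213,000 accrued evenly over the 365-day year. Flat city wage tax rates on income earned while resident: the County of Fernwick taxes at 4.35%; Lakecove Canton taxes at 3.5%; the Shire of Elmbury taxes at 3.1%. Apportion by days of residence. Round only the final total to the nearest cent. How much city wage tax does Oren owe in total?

The County of Fernwick, January 1 – July 25, 1997: 206 days → $213,000 × 4.35% × 206/365 = $5,229.2959
Lakecove Canton, July 26 – November 1, 1997: 99 days → $213,000 × 3.5% × 99/365 = $2,022.0411
The Shire of Elmbury, November 2 – December 31, 1997: 60 days → $213,000 × 3.1% × 60/365 = $1,085.4247
Total = $8,336.7616

$8,336.76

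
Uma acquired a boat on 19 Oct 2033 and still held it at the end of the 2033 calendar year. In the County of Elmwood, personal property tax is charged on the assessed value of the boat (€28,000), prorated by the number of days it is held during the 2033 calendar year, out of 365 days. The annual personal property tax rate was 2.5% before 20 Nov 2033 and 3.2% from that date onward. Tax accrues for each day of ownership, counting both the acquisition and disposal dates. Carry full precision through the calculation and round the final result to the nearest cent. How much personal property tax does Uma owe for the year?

19 Oct – 19 Nov 2033: 32 days at 2.5% → €28,000 × 2.5% × 32/365 = €61.3699
20 Nov – 31 Dec 2033: 42 days at 3.2% → €28,000 × 3.2% × 42/365 = €103.1014
Total = €164.4712

€164.47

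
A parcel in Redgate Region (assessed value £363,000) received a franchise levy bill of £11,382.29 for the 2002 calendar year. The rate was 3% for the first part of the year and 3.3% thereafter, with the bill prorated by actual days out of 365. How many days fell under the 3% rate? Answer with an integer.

Let d = days at the first rate; then 365 − d days at the second rate.
£363,000 × [3%·d + 3.3%·(365−d)] / 365 = £11,382.29
Solving gives d = 200, so the new rate took effect on 20 July 2002.

200 days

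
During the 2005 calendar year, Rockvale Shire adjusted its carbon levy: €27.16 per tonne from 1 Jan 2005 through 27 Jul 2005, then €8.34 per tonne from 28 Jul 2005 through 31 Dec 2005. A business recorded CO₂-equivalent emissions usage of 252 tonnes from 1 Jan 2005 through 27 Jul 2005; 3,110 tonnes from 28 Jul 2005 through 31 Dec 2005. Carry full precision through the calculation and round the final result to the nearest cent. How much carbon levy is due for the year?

1 Jan – 27 Jul 2005: 252 tonnes at €27.16/tonne → €6,844.32
28 Jul – 31 Dec 2005: 3,110 tonnes at €8.34/tonne → €25,937.40

€32,781.72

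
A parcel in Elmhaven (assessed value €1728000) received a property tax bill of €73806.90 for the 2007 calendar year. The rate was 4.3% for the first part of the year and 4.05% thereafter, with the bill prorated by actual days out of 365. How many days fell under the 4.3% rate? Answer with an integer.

Let d = days at the first rate; then 365 − d days at the second rate.
€1728000 × [4.3%·d + 4.05%·(365−d)] / 365 = €73806.90
Solving gives d = 323, so the new rate took effect on 20 Nov 2007.

323 days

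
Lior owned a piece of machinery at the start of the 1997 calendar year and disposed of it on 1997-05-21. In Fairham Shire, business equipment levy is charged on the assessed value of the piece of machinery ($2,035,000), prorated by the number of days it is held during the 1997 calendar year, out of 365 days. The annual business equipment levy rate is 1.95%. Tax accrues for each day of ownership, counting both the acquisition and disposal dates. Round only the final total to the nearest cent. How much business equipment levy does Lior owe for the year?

Days held (1997-01-01 to 1997-05-21): 141 out of 365
Tax = $2,035,000 × 1.95% × 141/365 = $15,329.4041

$15,329.40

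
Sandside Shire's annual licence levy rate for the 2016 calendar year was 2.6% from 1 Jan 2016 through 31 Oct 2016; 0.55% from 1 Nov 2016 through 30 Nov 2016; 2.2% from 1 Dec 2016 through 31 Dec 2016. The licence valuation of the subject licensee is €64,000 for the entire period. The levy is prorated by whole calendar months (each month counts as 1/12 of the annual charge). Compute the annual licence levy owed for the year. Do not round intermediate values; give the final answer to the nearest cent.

€1,533.33

1 Jan – 31 Oct 2016: 10 months at 2.6% → €64,000 × 2.6% × 10/12 = €1,386.6667
1 Nov – 30 Nov 2016: 1 month at 0.55% → €64,000 × 0.55% × 1/12 = €29.3333
1 Dec – 31 Dec 2016: 1 month at 2.2% → €64,000 × 2.2% × 1/12 = €117.3333
Total = €1,533.3333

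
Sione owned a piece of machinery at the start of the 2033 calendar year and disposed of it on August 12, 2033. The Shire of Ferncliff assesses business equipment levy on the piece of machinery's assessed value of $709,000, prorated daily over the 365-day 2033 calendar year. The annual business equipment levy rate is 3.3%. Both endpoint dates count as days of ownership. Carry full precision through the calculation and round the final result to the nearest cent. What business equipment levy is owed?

$14,358.71

Days held (January 1 – August 12, 2033): 224 out of 365
Tax = $709,000 × 3.3% × 224/365 = $14,358.7068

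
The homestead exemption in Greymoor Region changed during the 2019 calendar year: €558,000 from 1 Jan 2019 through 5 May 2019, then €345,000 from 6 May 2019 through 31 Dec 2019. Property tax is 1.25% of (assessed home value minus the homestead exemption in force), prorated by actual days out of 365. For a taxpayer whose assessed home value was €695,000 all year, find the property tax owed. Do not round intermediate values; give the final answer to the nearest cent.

€3,463.18

1 Jan – 5 May 2019: 125 days, exemption €558,000 → (€695,000 − €558,000) × 1.25% × 125/365 = €586.4726
6 May – 31 Dec 2019: 240 days, exemption €345,000 → (€695,000 − €345,000) × 1.25% × 240/365 = €2,876.7123
Total = €3,463.1849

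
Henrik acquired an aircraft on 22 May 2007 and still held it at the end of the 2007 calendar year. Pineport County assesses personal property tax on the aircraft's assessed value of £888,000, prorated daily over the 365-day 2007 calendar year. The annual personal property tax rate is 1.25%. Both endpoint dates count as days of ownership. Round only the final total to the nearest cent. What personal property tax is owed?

Days held (22 May – 31 Dec 2007): 224 out of 365
Tax = £888,000 × 1.25% × 224/365 = £6,812.0548

£6,812.05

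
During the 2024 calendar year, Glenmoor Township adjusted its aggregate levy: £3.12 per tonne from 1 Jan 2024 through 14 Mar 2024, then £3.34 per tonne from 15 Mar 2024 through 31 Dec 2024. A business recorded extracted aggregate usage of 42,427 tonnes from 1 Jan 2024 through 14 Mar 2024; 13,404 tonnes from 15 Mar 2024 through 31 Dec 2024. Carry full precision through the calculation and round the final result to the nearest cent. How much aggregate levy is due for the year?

£177,141.60

1 Jan – 14 Mar 2024: 42,427 tonnes at £3.12/tonne → £132,372.24
15 Mar – 31 Dec 2024: 13,404 tonnes at £3.34/tonne → £44,769.36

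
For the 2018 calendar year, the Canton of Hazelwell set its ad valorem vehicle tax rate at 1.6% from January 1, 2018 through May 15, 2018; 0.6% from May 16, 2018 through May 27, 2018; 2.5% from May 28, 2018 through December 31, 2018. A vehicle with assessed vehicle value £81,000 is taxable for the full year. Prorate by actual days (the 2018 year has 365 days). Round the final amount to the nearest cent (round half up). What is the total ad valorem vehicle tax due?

£1,704.77

January 1 – May 15, 2018: 135 days at 1.6% → £81,000 × 1.6% × 135/365 = £479.3425
May 16 – May 27, 2018: 12 days at 0.6% → £81,000 × 0.6% × 12/365 = £15.9781
May 28 – December 31, 2018: 218 days at 2.5% → £81,000 × 2.5% × 218/365 = £1,209.4521
Total = £1,704.7726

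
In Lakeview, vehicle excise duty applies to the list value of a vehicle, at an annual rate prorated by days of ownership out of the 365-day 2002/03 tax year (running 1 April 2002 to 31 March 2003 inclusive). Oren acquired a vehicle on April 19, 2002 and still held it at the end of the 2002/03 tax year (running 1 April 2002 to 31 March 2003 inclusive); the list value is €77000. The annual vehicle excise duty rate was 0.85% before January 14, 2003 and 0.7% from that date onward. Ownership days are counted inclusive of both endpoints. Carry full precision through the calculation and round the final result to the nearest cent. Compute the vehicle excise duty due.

€597.86

April 19, 2002 – January 13, 2003: 270 days at 0.85% → €77000 × 0.85% × 270/365 = €484.1507
January 14 – March 31, 2003: 77 days at 0.7% → €77000 × 0.7% × 77/365 = €113.7068
Total = €597.8575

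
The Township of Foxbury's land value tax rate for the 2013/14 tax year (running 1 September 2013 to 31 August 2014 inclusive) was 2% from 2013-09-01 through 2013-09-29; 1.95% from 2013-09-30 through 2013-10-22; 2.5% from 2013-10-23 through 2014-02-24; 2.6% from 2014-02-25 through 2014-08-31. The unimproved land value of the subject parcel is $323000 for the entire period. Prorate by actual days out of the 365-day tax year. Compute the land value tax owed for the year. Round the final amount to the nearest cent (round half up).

$8001.11

2013-09-01 to 2013-09-29: 29 days at 2% → $323000 × 2% × 29/365 = $513.2603
2013-09-30 to 2013-10-22: 23 days at 1.95% → $323000 × 1.95% × 23/365 = $396.8918
2013-10-23 to 2014-02-24: 125 days at 2.5% → $323000 × 2.5% × 125/365 = $2765.4110
2014-02-25 to 2014-08-31: 188 days at 2.6% → $323000 × 2.6% × 188/365 = $4325.5452
Total = $8001.1082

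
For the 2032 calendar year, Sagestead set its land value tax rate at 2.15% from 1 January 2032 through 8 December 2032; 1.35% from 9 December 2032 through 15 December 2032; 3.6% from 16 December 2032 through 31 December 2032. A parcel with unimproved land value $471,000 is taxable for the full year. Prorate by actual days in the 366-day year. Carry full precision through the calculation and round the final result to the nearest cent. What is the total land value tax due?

1 January – 8 December 2032: 343 days at 2.15% → $471,000 × 2.15% × 343/366 = $9,490.1352
9 December – 15 December 2032: 7 days at 1.35% → $471,000 × 1.35% × 7/366 = $121.6107
16 December – 31 December 2032: 16 days at 3.6% → $471,000 × 3.6% × 16/366 = $741.2459
Total = $10,352.9918

$10,352.99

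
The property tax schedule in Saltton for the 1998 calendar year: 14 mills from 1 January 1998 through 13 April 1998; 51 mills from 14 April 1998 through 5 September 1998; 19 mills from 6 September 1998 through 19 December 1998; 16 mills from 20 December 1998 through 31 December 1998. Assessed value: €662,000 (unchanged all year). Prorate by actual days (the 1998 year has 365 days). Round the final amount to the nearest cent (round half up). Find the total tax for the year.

1 January – 13 April 1998: 103 days at 14 mills → €662,000 × 1.4% × 103/365 = €2,615.3534
14 April – 5 September 1998: 145 days at 51 mills → €662,000 × 5.1% × 145/365 = €13,412.3014
6 September – 19 December 1998: 105 days at 19 mills → €662,000 × 1.9% × 105/365 = €3,618.3288
20 December – 31 December 1998: 12 days at 16 mills → €662,000 × 1.6% × 12/365 = €348.2301
Total = €19,994.2137

€19,994.21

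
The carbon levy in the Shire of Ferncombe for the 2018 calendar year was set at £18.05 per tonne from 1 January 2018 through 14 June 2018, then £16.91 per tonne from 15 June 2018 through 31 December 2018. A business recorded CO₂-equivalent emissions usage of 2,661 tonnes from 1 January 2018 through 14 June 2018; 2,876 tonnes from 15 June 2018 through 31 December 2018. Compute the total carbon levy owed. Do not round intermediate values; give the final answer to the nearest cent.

1 January – 14 June 2018: 2,661 tonnes at £18.05/tonne → £48,031.05
15 June – 31 December 2018: 2,876 tonnes at £16.91/tonne → £48,633.16

£96,664.21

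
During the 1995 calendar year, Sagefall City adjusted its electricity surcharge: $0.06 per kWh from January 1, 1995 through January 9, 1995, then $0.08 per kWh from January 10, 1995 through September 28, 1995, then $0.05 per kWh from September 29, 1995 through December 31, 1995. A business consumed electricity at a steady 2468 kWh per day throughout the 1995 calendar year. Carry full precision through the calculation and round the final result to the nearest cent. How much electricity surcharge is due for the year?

January 1 – January 9, 1995: 9 days × 2468 kWh/day = 22,212 kWh at $0.06/kWh → $1,332.72
January 10 – September 28, 1995: 262 days × 2468 kWh/day = 646,616 kWh at $0.08/kWh → $51,729.28
September 29 – December 31, 1995: 94 days × 2468 kWh/day = 231,992 kWh at $0.05/kWh → $11,599.60

$64,661.60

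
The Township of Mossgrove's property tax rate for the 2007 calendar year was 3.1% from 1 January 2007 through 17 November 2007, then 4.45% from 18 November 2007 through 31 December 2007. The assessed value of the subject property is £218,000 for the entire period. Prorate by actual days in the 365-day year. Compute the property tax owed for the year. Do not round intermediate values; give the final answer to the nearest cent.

£7,112.77

1 January – 17 November 2007: 321 days at 3.1% → £218,000 × 3.1% × 321/365 = £5,943.3370
18 November – 31 December 2007: 44 days at 4.45% → £218,000 × 4.45% × 44/365 = £1,169.4356
Total = £7,112.7726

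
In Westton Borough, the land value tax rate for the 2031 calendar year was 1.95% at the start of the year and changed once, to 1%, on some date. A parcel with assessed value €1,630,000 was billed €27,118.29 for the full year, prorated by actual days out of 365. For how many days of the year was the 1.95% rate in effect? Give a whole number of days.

Let d = days at the first rate; then 365 − d days at the second rate.
€1,630,000 × [1.95%·d + 1%·(365−d)] / 365 = €27,118.29
Solving gives d = 255, so the new rate took effect on 13 Sep 2031.

255 days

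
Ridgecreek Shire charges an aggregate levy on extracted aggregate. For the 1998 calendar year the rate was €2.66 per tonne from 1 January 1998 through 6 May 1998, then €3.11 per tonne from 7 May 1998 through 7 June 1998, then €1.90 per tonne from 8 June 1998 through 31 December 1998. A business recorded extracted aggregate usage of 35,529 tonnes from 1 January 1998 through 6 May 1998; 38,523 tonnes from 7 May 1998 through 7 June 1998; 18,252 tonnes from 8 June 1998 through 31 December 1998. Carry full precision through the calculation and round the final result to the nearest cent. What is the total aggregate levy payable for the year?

€248,992.47

1 January – 6 May 1998: 35,529 tonnes at €2.66/tonne → €94,507.14
7 May – 7 June 1998: 38,523 tonnes at €3.11/tonne → €119,806.53
8 June – 31 December 1998: 18,252 tonnes at €1.90/tonne → €34,678.80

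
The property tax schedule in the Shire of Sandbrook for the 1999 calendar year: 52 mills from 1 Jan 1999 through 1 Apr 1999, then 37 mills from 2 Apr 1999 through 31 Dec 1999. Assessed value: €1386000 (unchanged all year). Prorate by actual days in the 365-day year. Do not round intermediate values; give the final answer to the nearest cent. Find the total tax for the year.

1 Jan – 1 Apr 1999: 91 days at 52 mills → €1386000 × 5.2% × 91/365 = €17968.6356
2 Apr – 31 Dec 1999: 274 days at 37 mills → €1386000 × 3.7% × 274/365 = €38496.6247
Total = €56465.2603

€56465.26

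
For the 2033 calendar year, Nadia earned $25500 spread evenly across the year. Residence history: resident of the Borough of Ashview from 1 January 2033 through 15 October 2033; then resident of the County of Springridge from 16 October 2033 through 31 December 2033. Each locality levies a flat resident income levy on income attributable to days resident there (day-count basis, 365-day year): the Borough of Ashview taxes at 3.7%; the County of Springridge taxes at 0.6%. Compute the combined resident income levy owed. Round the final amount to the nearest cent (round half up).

The Borough of Ashview, 1 January – 15 October 2033: 288 days → $25500 × 3.7% × 288/365 = $744.4603
The County of Springridge, 16 October – 31 December 2033: 77 days → $25500 × 0.6% × 77/365 = $32.2767
Total = $776.7370

$776.74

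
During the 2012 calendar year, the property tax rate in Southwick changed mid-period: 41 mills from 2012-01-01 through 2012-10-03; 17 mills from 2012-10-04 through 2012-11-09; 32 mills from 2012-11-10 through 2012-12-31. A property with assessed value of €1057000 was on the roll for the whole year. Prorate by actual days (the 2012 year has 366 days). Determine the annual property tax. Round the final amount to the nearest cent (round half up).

€39420.90

2012-01-01 to 2012-10-03: 277 days at 41 mills → €1057000 × 4.1% × 277/366 = €32798.7678
2012-10-04 to 2012-11-09: 37 days at 17 mills → €1057000 × 1.7% × 37/366 = €1816.5383
2012-11-10 to 2012-12-31: 52 days at 32 mills → €1057000 × 3.2% × 52/366 = €4805.5956
Total = €39420.9016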